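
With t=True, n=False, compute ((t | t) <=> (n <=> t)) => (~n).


Substitute t=True, n=False:
t | t = True | True = True
n <=> t = False <=> True = False
(t | t) <=> (n <=> t) = True <=> False = False
~n = True
((t | t) <=> (n <=> t)) => (~n) = False => True = True

True


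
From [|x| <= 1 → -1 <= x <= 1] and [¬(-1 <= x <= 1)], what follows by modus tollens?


Modus tollens: from (P → Q) and ¬Q, infer ¬P.
Q = '-1 <= x <= 1' is denied; since P → Q, P must also fail.

Not (|x| <= 1).


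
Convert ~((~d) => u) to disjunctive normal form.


Step 1: Rewrite implication then negate: ¬(¬(¬d) ∨ u) = (¬d) ∧ ¬u.

(~d) & (~u)


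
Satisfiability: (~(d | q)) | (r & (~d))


Search for a satisfying assignment over {d, q, r}.
Try d=False, q=False, r=False: the formula evaluates to True.
A satisfying assignment exists.

Satisfiable.


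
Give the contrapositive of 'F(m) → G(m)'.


The contrapositive of (P → Q) is (¬Q → ¬P); it is logically equivalent to the original.
Here P = 'F(m)' and Q = 'G(m)'.

If not (G(m)), then not (F(m)).


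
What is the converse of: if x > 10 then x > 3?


The converse of (P → Q) is (Q → P). It is not in general equivalent to the original.
Here P = 'x > 10' and Q = 'x > 3'.

If x > 3, then x > 10.


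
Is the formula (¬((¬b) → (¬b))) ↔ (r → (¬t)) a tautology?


Build the truth table over {b, r, t}:
b | r | t | φ
-------------
F | F | F | F
T | F | F | F
F | T | F | F
T | T | F | F
F | F | T | F
T | F | T | F
F | T | T | T
T | T | T | T
Counterexample at row 1: with b=F, r=F, t=F, the formula is F.

No, it is not a tautology.


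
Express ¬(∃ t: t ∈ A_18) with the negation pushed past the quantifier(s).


¬(∀ x: φ) = ∃ x: ¬φ, and ¬(∃ x: φ) = ∀ x: ¬φ.
Apply to the existential statement.

∀ t: ¬(t ∈ A_18)


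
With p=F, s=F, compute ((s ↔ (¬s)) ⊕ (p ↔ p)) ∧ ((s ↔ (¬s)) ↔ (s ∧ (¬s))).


Substitute p=F, s=F:
¬s = T
s ↔ (¬s) = F ↔ T = F
p ↔ p = F ↔ F = T
(s ↔ (¬s)) ⊕ (p ↔ p) = F ⊕ T = T
¬s = T
s ↔ (¬s) = F ↔ T = F
¬s = T
s ∧ (¬s) = F ∧ T = F
(s ↔ (¬s)) ↔ (s ∧ (¬s)) = F ↔ F = T
((s ↔ (¬s)) ⊕ (p ↔ p)) ∧ ((s ↔ (¬s)) ↔ (s ∧ (¬s))) = T ∧ T = T

T


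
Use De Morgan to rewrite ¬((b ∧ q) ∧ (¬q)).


De Morgan: the negation of a conjunction is the disjunction of the negations.
Distribute ¬ across ∧, flipping it to ∨, and negate each literal.

((¬b) ∨ (¬q)) ∨ q


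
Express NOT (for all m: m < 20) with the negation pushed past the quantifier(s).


¬(for all x: φ) = there exists x: ¬φ, and ¬(there exists x: φ) = for all x: ¬φ.
Apply to the universal statement.

there exists m: NOT(m < 20)


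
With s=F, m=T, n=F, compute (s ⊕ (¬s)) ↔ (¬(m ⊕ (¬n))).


Substitute s=F, m=T, n=F:
¬s = T
s ⊕ (¬s) = F ⊕ T = T
¬n = T
m ⊕ (¬n) = T ⊕ T = F
¬(m ⊕ (¬n)) = T
(s ⊕ (¬s)) ↔ (¬(m ⊕ (¬n))) = T ↔ T = T

T


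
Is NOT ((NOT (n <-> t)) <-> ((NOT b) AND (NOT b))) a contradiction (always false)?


Truth table over {b, n, t}:
b | n | t | φ
-------------
F | F | F | T
T | F | F | F
F | T | F | F
T | T | F | T
F | F | T | F
T | F | T | T
F | T | T | T
T | T | T | F
Satisfying assignment at row 1: b=F, n=F, t=F gives T.

No, it is not a contradiction.


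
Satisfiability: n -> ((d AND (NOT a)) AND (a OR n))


Search for a satisfying assignment over {a, d, n}.
Try a=F, d=F, n=F: the formula evaluates to T.
A satisfying assignment exists.

Satisfiable.


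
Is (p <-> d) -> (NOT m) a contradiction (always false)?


Truth table over {d, m, p}:
d | m | p | φ
-------------
F | F | F | T
T | F | F | T
F | T | F | F
T | T | F | T
F | F | T | T
T | F | T | T
F | T | T | T
T | T | T | F
Satisfying assignment at row 1: d=F, m=F, p=F gives T.

No, it is not a contradiction.


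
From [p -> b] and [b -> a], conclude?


Hypothetical syllogism: from (P → Q) and (Q → R), infer (P → R).
Chain the two implications through the shared middle term 'b'.

p -> a


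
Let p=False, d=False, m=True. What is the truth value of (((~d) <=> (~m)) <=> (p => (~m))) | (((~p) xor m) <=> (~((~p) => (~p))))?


Substitute p=False, d=False, m=True:
… (earlier sub-steps elided)
p => (~m) = False => False = True
((~d) <=> (~m)) <=> (p => (~m)) = False <=> True = False
~p = True
(~p) xor m = True xor True = False
~p = True
~p = True
(~p) => (~p) = True => True = True
~((~p) => (~p)) = False
((~p) xor m) <=> (~((~p) => (~p))) = False <=> False = True
(((~d) <=> (~m)) <=> (p => (~m))) | (((~p) xor m) <=> (~((~p) => (~p)))) = False | True = True

True


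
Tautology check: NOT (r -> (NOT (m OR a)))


Build the truth table over {a, m, r}:
a | m | r | φ
-------------
F | F | F | F
T | F | F | F
F | T | F | F
T | T | F | F
F | F | T | F
T | F | T | T
F | T | T | T
T | T | T | T
Counterexample at row 1: with a=F, m=F, r=F, the formula is F.

No, it is not a tautology.


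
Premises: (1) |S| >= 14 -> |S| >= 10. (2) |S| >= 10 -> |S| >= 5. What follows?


Hypothetical syllogism: from (P → Q) and (Q → R), infer (P → R).
Chain the two implications through the shared middle term '|S| >= 10'.

|S| >= 14 -> |S| >= 5


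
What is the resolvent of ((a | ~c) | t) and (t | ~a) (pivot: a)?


The clauses contain complementary literals a and ~a.
Resolution eliminates this pair and disjoins the remaining literals (merging duplicates).

(~c | t)


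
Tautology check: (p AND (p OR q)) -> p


Build the truth table over {p, q}:
p | q | φ
---------
F | F | T
T | F | T
F | T | T
T | T | T
Every row evaluates to true.

Yes, it is a tautology.


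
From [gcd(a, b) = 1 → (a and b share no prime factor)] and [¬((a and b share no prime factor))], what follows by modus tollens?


Modus tollens: from (P → Q) and ¬Q, infer ¬P.
Q = '(a and b share no prime factor)' is denied; since P → Q, P must also fail.

Not (gcd(a, b) = 1).


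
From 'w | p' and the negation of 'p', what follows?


Disjunctive syllogism: from (P ∨ Q) and ¬P, infer Q.
One disjunct, 'p', is ruled out; the other must hold.

w


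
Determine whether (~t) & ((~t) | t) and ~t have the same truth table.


Compare truth tables:
t | φ | ψ
---------
False | True | True
True | False | False
The columns φ and ψ agree on every row.

Yes, they are logically equivalent.


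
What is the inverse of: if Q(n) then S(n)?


The inverse of (P → Q) is (¬P → ¬Q). It is equivalent to the converse, not to the original.
Here P = 'Q(n)' and Q = 'S(n)'.

If not (Q(n)), then not (S(n)).


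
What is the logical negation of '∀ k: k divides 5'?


¬(∀ x: φ) = ∃ x: ¬φ, and ¬(∃ x: φ) = ∀ x: ¬φ.
Apply to the universal statement.

∃ k: ¬(k divides 5)


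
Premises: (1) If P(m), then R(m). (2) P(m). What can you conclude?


Modus ponens: from (P → Q) and P, infer Q.
P = 'P(m)' is asserted, and P → Q holds, so Q follows.

R(m).


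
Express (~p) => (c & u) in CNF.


Step 1: Rewrite (¬p) → (c ∧ u) as ¬(¬p) ∨ (c ∧ u).
Step 2: Distribute ∨ over ∧.
Step 3: Eliminate any double negations (¬¬X = X).

(p | c) & (p | u)


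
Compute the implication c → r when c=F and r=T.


Implication is false only when antecedent is true and consequent is false.
Substitute: c=F, r=T.
F → T evaluates to T.

T


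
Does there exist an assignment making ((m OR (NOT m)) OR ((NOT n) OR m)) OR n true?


Search for a satisfying assignment over {m, n}.
Try m=F, n=F: the formula evaluates to T.
A satisfying assignment exists.

Satisfiable.


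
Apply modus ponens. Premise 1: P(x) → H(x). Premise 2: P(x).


Modus ponens: from (P → Q) and P, infer Q.
P = 'P(x)' is asserted, and P → Q holds, so Q follows.

H(x).


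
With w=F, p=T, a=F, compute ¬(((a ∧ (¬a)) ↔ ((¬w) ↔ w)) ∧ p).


Substitute w=F, p=T, a=F:
¬a = T
a ∧ (¬a) = F ∧ T = F
¬w = T
(¬w) ↔ w = T ↔ F = F
(a ∧ (¬a)) ↔ ((¬w) ↔ w) = F ↔ F = T
((a ∧ (¬a)) ↔ ((¬w) ↔ w)) ∧ p = T ∧ T = T
¬(((a ∧ (¬a)) ↔ ((¬w) ↔ w)) ∧ p) = F

F


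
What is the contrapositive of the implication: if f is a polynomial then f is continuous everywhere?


The contrapositive of (P → Q) is (¬Q → ¬P); it is logically equivalent to the original.
Here P = 'f is a polynomial' and Q = 'f is continuous everywhere'.

If not (f is continuous everywhere), then not (f is a polynomial).


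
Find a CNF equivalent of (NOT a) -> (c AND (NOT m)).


Step 1: Rewrite (¬a) → (c ∧ (¬m)) as ¬(¬a) ∨ (c ∧ (¬m)).
Step 2: Distribute ∨ over ∧.
Step 3: Eliminate any double negations (¬¬X = X).

(a OR c) AND (a OR (NOT m))


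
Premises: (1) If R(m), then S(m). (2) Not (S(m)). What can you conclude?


Modus tollens: from (P → Q) and ¬Q, infer ¬P.
Q = 'S(m)' is denied; since P → Q, P must also fail.

Not (R(m)).


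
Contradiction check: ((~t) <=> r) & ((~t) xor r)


Truth table over {r, t}:
r | t | φ
---------
False | False | False
True | False | False
False | True | False
True | True | False
Every row is false.

Yes, it is a contradiction.


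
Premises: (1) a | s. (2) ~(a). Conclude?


Disjunctive syllogism: from (P ∨ Q) and ¬P, infer Q.
One disjunct, 'a', is ruled out; the other must hold.

s


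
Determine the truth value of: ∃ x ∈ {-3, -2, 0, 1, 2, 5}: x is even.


Evaluate the predicate on each element: -3:F, -2:T, 0:T, 1:F, 2:T, 5:F.
Witness x = -2 satisfies the predicate.

T


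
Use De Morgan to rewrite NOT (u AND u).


De Morgan: the negation of a conjunction is the disjunction of the negations.
Distribute NOT across AND, flipping it to OR, and negate each literal.

(NOT u) OR (NOT u)


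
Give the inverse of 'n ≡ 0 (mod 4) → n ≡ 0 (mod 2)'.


The inverse of (P → Q) is (¬P → ¬Q). It is equivalent to the converse, not to the original.
Here P = 'n ≡ 0 (mod 4)' and Q = 'n ≡ 0 (mod 2)'.

If not (n ≡ 0 (mod 4)), then not (n ≡ 0 (mod 2)).


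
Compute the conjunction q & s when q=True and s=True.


Conjunction is true only when both operands are true.
Substitute: q=True, s=True.
True & True evaluates to True.

True


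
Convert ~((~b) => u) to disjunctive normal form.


Step 1: Rewrite implication then negate: ¬(¬(¬b) ∨ u) = (¬b) ∧ ¬u.

(~b) & (~u)


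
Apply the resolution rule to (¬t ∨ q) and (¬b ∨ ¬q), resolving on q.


The clauses contain complementary literals q and ¬q.
Resolution eliminates this pair and disjoins the remaining literals (merging duplicates).

(¬t ∨ ¬b)


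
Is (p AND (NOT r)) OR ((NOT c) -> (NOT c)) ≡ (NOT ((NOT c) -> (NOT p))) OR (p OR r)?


Compare truth tables:
c | p | r | φ | ψ
-----------------
F | F | F | T | F
T | F | F | T | F
F | T | F | T | T
T | T | F | T | T
F | F | T | T | T
T | F | T | T | T
F | T | T | T | T
T | T | T | T | T
They differ at row 1 (c=F, p=F, r=F): φ=T but ψ=F.

No, they are not logically equivalent.


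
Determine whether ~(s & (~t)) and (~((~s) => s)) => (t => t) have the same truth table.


Compare truth tables:
s | t | φ | ψ
-------------
False | False | True | True
True | False | False | True
False | True | True | True
True | True | True | True
They differ at row 2 (s=True, t=False): φ=False but ψ=True.

No, they are not logically equivalent.


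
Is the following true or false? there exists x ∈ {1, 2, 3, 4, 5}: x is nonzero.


Evaluate the predicate on each element: 1:T, 2:T, 3:T, 4:T, 5:T.
Witness x = 1 satisfies the predicate.

T


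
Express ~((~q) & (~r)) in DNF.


Step 1: Apply De Morgan: ¬((¬q) ∧ (¬r)) = ¬(¬q) ∨ ¬(¬r).
Step 2: Eliminate any double negations (¬¬X = X).

q | r


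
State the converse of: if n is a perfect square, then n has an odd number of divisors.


The converse of (P → Q) is (Q → P). It is not in general equivalent to the original.
Here P = 'n is a perfect square' and Q = 'n has an odd number of divisors'.

If n has an odd number of divisors, then n is a perfect square.


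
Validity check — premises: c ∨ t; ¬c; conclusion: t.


This matches the form of disjunctive syllogism: the conclusion follows in every model of the premises.

Valid.


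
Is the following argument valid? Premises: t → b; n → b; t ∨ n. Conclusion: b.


This matches the form of proof by cases: the conclusion follows in every model of the premises.

Valid.


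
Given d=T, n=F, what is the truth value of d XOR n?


Exclusive or is true when exactly one operand is true.
Substitute: d=T, n=F.
T XOR F evaluates to T.

T


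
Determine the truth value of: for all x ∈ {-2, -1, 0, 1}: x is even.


Evaluate the predicate on each element: -2:T, -1:F, 0:T, 1:F.
Counterexample x = -1 fails the predicate.

F


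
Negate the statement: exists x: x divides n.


¬(forall x: φ) = exists x: ¬φ, and ¬(exists x: φ) = forall x: ¬φ.
Apply to the existential statement.

forall x: ~(x divides n)


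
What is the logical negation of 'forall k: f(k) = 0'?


¬(forall x: φ) = exists x: ¬φ, and ¬(exists x: φ) = forall x: ¬φ.
Apply to the universal statement.

exists k: ~(f(k) = 0)


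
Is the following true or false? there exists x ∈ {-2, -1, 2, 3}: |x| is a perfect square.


Evaluate the predicate on each element: -2:F, -1:T, 2:F, 3:F.
Witness x = -1 satisfies the predicate.

T


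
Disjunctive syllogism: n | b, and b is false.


Disjunctive syllogism: from (P ∨ Q) and ¬P, infer Q.
One disjunct, 'b', is ruled out; the other must hold.

n


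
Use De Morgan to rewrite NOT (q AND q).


De Morgan: the negation of a conjunction is the disjunction of the negations.
Distribute NOT across AND, flipping it to OR, and negate each literal.

(NOT q) OR (NOT q)


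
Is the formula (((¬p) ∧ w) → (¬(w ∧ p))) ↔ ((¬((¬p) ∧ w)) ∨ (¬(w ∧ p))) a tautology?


Build the truth table over {p, w}:
p | w | φ
---------
F | F | T
T | F | T
F | T | T
T | T | T
Every row evaluates to true.

Yes, it is a tautology.


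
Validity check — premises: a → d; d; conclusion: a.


This is affirming the consequent (fallacy). There exist truth assignments where the premises are all true but the conclusion is false.

Invalid.


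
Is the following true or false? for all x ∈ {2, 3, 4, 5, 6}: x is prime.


Evaluate the predicate on each element: 2:T, 3:T, 4:F, 5:T, 6:F.
Counterexample x = 4 fails the predicate.

F


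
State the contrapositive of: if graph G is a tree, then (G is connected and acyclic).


The contrapositive of (P → Q) is (¬Q → ¬P); it is logically equivalent to the original.
Here P = 'graph G is a tree' and Q = '(G is connected and acyclic)'.

If not ((G is connected and acyclic)), then not (graph G is a tree).


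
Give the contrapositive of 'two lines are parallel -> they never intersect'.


The contrapositive of (P → Q) is (¬Q → ¬P); it is logically equivalent to the original.
Here P = 'two lines are parallel' and Q = 'they never intersect'.

If not (they never intersect), then not (two lines are parallel).


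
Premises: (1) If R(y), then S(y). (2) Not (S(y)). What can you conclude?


Modus tollens: from (P → Q) and ¬Q, infer ¬P.
Q = 'S(y)' is denied; since P → Q, P must also fail.

Not (R(y)).


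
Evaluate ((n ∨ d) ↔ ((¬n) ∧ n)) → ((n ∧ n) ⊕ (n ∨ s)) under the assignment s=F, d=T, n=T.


Substitute s=F, d=T, n=T:
n ∨ d = T ∨ T = T
¬n = F
(¬n) ∧ n = F ∧ T = F
(n ∨ d) ↔ ((¬n) ∧ n) = T ↔ F = F
n ∧ n = T ∧ T = T
n ∨ s = T ∨ F = T
(n ∧ n) ⊕ (n ∨ s) = T ⊕ T = F
((n ∨ d) ↔ ((¬n) ∧ n)) → ((n ∧ n) ⊕ (n ∨ s)) = F → F = T

T


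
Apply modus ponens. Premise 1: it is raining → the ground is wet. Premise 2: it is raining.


Modus ponens: from (P → Q) and P, infer Q.
P = 'it is raining' is asserted, and P → Q holds, so Q follows.

the ground is wet.


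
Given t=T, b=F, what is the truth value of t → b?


Implication is false only when antecedent is true and consequent is false.
Substitute: t=T, b=F.
T → F evaluates to F.

F


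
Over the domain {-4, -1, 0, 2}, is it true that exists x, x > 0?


Evaluate the predicate on each element: -4:False, -1:False, 0:False, 2:True.
Witness x = 2 satisfies the predicate.

True


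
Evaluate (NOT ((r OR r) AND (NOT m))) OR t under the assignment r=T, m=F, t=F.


Substitute r=T, m=F, t=F:
r OR r = T OR T = T
NOT m = T
(r OR r) AND (NOT m) = T AND T = T
NOT ((r OR r) AND (NOT m)) = F
(NOT ((r OR r) AND (NOT m))) OR t = F OR F = F

F


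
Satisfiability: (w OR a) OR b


Search for a satisfying assignment over {a, b, w}.
Try a=T, b=F, w=F: the formula evaluates to T.
A satisfying assignment exists.

Satisfiable.


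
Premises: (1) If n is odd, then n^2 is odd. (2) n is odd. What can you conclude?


Modus ponens: from (P → Q) and P, infer Q.
P = 'n is odd' is asserted, and P → Q holds, so Q follows.

n^2 is odd.


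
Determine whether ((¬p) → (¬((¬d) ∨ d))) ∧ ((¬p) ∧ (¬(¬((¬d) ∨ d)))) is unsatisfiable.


Truth table over {d, p}:
d | p | φ
---------
F | F | F
T | F | F
F | T | F
T | T | F
Every row is false.

Yes, it is a contradiction.


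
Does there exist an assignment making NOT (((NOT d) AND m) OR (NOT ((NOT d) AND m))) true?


Check all 4 assignments over {d, m}:
d | m | φ
---------
F | F | F
T | F | F
F | T | F
T | T | F
No assignment makes the formula true.

Unsatisfiable.


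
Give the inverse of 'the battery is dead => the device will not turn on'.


The inverse of (P → Q) is (¬P → ¬Q). It is equivalent to the converse, not to the original.
Here P = 'the battery is dead' and Q = 'the device will not turn on'.

If not (the battery is dead), then not (the device will not turn on).


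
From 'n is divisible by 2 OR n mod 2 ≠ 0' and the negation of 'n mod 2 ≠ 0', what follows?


Disjunctive syllogism: from (P ∨ Q) and ¬P, infer Q.
One disjunct, 'n mod 2 ≠ 0', is ruled out; the other must hold.

n is divisible by 2


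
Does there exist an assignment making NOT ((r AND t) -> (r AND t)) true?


Check all 4 assignments over {r, t}:
r | t | φ
---------
F | F | F
T | F | F
F | T | F
T | T | F
No assignment makes the formula true.

Unsatisfiable.


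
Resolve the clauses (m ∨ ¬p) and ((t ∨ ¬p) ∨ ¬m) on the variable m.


The clauses contain complementary literals m and ¬m.
Resolution eliminates this pair and disjoins the remaining literals (merging duplicates).

(¬p ∨ t)


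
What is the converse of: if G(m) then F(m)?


The converse of (P → Q) is (Q → P). It is not in general equivalent to the original.
Here P = 'G(m)' and Q = 'F(m)'.

If F(m), then G(m).


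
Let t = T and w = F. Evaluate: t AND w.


Conjunction is true only when both operands are true.
Substitute: t=T, w=F.
T AND F evaluates to F.

F


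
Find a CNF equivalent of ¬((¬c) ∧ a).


Step 1: Apply De Morgan: ¬((¬c) ∧ a) = ¬(¬c) ∨ ¬a.
Step 2: Eliminate any double negations (¬¬X = X).

c ∨ (¬a)


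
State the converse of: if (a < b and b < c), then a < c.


The converse of (P → Q) is (Q → P). It is not in general equivalent to the original.
Here P = '(a < b and b < c)' and Q = 'a < c'.

If a < c, then (a < b and b < c).


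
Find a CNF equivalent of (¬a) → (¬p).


Step 1: Rewrite (¬a) → (¬p) as ¬(¬a) ∨ (¬p).
Step 2: Eliminate any double negations (¬¬X = X).

a ∨ (¬p)


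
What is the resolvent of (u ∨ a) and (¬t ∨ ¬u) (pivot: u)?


The clauses contain complementary literals u and ¬u.
Resolution eliminates this pair and disjoins the remaining literals (merging duplicates).

(a ∨ ¬t)


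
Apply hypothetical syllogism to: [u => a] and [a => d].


Hypothetical syllogism: from (P → Q) and (Q → R), infer (P → R).
Chain the two implications through the shared middle term 'a'.

u => d


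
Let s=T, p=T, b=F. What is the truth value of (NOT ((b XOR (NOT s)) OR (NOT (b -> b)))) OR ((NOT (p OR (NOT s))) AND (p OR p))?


Substitute s=T, p=T, b=F:
… (earlier sub-steps elided)
b -> b = F -> F = T
NOT (b -> b) = F
(b XOR (NOT s)) OR (NOT (b -> b)) = F OR F = F
NOT ((b XOR (NOT s)) OR (NOT (b -> b))) = T
NOT s = F
p OR (NOT s) = T OR F = T
NOT (p OR (NOT s)) = F
p OR p = T OR T = T
(NOT (p OR (NOT s))) AND (p OR p) = F AND T = F
(NOT ((b XOR (NOT s)) OR (NOT (b -> b)))) OR ((NOT (p OR (NOT s))) AND (p OR p)) = T OR F = T

T


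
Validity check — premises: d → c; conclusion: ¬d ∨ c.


This matches the form of material implication: the conclusion follows in every model of the premises.

Valid.


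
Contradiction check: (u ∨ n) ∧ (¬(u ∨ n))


Truth table over {n, u}:
n | u | φ
---------
F | F | F
T | F | F
F | T | F
T | T | F
Every row is false.

Yes, it is a contradiction.


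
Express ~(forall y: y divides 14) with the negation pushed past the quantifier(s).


¬(forall x: φ) = exists x: ¬φ, and ¬(exists x: φ) = forall x: ¬φ.
Apply to the universal statement.

exists y: ~(y divides 14)


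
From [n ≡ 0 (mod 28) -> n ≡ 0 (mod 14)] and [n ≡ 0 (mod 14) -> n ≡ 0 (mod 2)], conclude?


Hypothetical syllogism: from (P → Q) and (Q → R), infer (P → R).
Chain the two implications through the shared middle term 'n ≡ 0 (mod 14)'.

n ≡ 0 (mod 28) -> n ≡ 0 (mod 2)


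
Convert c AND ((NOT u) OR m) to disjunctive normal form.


Step 1: Distribute ∧ over ∨: c ∧ ((¬u) ∨ m) = (c ∧ (¬u)) ∨ (c ∧ m).

(c AND (NOT u)) OR (c AND m)


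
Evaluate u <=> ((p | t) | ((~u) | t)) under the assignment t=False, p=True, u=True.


Substitute t=False, p=True, u=True:
p | t = True | False = True
~u = False
(~u) | t = False | False = False
(p | t) | ((~u) | t) = True | False = True
u <=> ((p | t) | ((~u) | t)) = True <=> True = True

True


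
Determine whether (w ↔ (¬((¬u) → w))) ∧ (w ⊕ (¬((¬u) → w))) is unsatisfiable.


Truth table over {u, w}:
u | w | φ
---------
F | F | F
T | F | F
F | T | F
T | T | F
Every row is false.

Yes, it is a contradiction.


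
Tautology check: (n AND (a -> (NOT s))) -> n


Build the truth table over {a, n, s}:
a | n | s | φ
-------------
F | F | F | T
T | F | F | T
F | T | F | T
T | T | F | T
F | F | T | T
T | F | T | T
F | T | T | T
T | T | T | T
Every row evaluates to true.

Yes, it is a tautology.


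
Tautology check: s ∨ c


Build the truth table over {c, s}:
c | s | φ
---------
F | F | F
T | F | T
F | T | T
T | T | T
Counterexample at row 1: with c=F, s=F, the formula is F.

No, it is not a tautology.


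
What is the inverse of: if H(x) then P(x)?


The inverse of (P → Q) is (¬P → ¬Q). It is equivalent to the converse, not to the original.
Here P = 'H(x)' and Q = 'P(x)'.

If not (H(x)), then not (P(x)).


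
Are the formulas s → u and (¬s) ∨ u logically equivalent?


Compare truth tables:
s | u | φ | ψ
-------------
F | F | T | T
T | F | F | F
F | T | T | T
T | T | T | T
The columns φ and ψ agree on every row.

Yes, they are logically equivalent.


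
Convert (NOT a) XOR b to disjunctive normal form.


Step 1: (¬a) ⊕ b is true exactly when they disagree: ((¬a) ∧ ¬b) ∨ (¬(¬a) ∧ b).
Step 2: Eliminate any double negations (¬¬X = X).

((NOT a) AND (NOT b)) OR (a AND b)


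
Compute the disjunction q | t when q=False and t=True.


Disjunction is false only when both operands are false.
Substitute: q=False, t=True.
False | True evaluates to True.

True


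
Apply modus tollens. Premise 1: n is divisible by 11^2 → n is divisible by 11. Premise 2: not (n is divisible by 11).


Modus tollens: from (P → Q) and ¬Q, infer ¬P.
Q = 'n is divisible by 11' is denied; since P → Q, P must also fail.

Not (n is divisible by 11^2).


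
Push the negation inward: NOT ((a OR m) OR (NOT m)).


De Morgan: the negation of a disjunction is the conjunction of the negations.
Distribute NOT across OR, flipping it to AND, and negate each literal.

((NOT a) AND (NOT m)) AND m


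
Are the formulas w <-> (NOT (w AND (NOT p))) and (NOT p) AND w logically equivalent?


Compare truth tables:
p | w | φ | ψ
-------------
F | F | F | F
T | F | F | F
F | T | F | T
T | T | T | F
They differ at row 3 (p=F, w=T): φ=F but ψ=T.

No, they are not logically equivalent.


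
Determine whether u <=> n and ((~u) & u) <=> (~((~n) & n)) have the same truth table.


Compare truth tables:
n | u | φ | ψ
-------------
False | False | True | False
True | False | False | False
False | True | False | False
True | True | True | False
They differ at row 1 (n=False, u=False): φ=True but ψ=False.

No, they are not logically equivalent.


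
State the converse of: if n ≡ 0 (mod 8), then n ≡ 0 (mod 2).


The converse of (P → Q) is (Q → P). It is not in general equivalent to the original.
Here P = 'n ≡ 0 (mod 8)' and Q = 'n ≡ 0 (mod 2)'.

If n ≡ 0 (mod 2), then n ≡ 0 (mod 8).


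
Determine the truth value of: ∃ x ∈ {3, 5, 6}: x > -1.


Evaluate the predicate on each element: 3:T, 5:T, 6:T.
Witness x = 3 satisfies the predicate.

T


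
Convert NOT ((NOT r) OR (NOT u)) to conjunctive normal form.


Step 1: Apply De Morgan: ¬((¬r) ∨ (¬u)) = ¬(¬r) ∧ ¬(¬u).
Step 2: Eliminate any double negations (¬¬X = X).

r AND u


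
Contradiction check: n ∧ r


Truth table over {n, r}:
n | r | φ
---------
F | F | F
T | F | F
F | T | F
T | T | T
Satisfying assignment at row 4: n=T, r=T gives T.

No, it is not a contradiction.


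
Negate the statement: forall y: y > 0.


¬(forall x: φ) = exists x: ¬φ, and ¬(exists x: φ) = forall x: ¬φ.
Apply to the universal statement.

exists y: ~(y > 0)


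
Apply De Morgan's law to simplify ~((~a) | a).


De Morgan: the negation of a disjunction is the conjunction of the negations.
Distribute ~ across |, flipping it to &, and negate each literal.

a & (~a)


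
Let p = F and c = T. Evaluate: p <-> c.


Biconditional is true when both operands have the same truth value.
Substitute: p=F, c=T.
F <-> T evaluates to F.

F


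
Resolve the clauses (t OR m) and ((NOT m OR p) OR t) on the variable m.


The clauses contain complementary literals m and NOTm.
Resolution eliminates this pair and disjoins the remaining literals (merging duplicates).

(t OR p)


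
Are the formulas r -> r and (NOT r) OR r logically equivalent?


Compare truth tables:
r | φ | ψ
---------
F | T | T
T | T | T
The columns φ and ψ agree on every row.

Yes, they are logically equivalent.


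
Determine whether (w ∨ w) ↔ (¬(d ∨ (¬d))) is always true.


Build the truth table over {d, w}:
d | w | φ
---------
F | F | T
T | F | T
F | T | F
T | T | F
Counterexample at row 3: with d=F, w=T, the formula is F.

No, it is not a tautology.


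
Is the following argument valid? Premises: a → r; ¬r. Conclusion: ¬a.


This matches the form of modus tollens: the conclusion follows in every model of the premises.

Valid.


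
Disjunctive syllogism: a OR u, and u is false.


Disjunctive syllogism: from (P ∨ Q) and ¬P, infer Q.
One disjunct, 'u', is ruled out; the other must hold.

a


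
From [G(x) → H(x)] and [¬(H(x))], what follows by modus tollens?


Modus tollens: from (P → Q) and ¬Q, infer ¬P.
Q = 'H(x)' is denied; since P → Q, P must also fail.

Not (G(x)).


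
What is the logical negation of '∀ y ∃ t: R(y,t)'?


Negation flips each quantifier (∀↔∃) and negates the inner predicate.
¬(∀ y ∃ t: φ) = ∃ y ∀ t: ¬φ.

∃ y ∀ t: ¬(R(y,t))


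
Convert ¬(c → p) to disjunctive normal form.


Step 1: Rewrite implication then negate: ¬(¬c ∨ p) = c ∧ ¬p.

c ∧ (¬p)


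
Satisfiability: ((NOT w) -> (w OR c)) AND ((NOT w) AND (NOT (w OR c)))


Check all 4 assignments over {c, w}:
c | w | φ
---------
F | F | F
T | F | F
F | T | F
T | T | F
No assignment makes the formula true.

Unsatisfiable.


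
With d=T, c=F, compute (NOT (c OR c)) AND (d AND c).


Substitute d=T, c=F:
c OR c = F OR F = F
NOT (c OR c) = T
d AND c = T AND F = F
(NOT (c OR c)) AND (d AND c) = T AND F = F

F


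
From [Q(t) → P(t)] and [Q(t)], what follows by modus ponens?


Modus ponens: from (P → Q) and P, infer Q.
P = 'Q(t)' is asserted, and P → Q holds, so Q follows.

P(t).


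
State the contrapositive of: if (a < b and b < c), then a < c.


The contrapositive of (P → Q) is (¬Q → ¬P); it is logically equivalent to the original.
Here P = '(a < b and b < c)' and Q = 'a < c'.

If not (a < c), then not ((a < b and b < c)).


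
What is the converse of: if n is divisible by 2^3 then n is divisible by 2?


The converse of (P → Q) is (Q → P). It is not in general equivalent to the original.
Here P = 'n is divisible by 2^3' and Q = 'n is divisible by 2'.

If n is divisible by 2, then n is divisible by 2^3.


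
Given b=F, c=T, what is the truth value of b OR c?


Disjunction is false only when both operands are false.
Substitute: b=F, c=T.
F OR T evaluates to T.

T


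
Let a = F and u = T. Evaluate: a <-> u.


Biconditional is true when both operands have the same truth value.
Substitute: a=F, u=T.
F <-> T evaluates to F.

F


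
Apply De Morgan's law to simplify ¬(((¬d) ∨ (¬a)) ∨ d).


De Morgan: the negation of a disjunction is the conjunction of the negations.
Distribute ¬ across ∨, flipping it to ∧, and negate each literal.

(d ∧ a) ∧ (¬d)


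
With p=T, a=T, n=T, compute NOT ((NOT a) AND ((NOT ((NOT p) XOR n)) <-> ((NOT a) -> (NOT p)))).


Substitute p=T, a=T, n=T:
NOT a = F
NOT p = F
(NOT p) XOR n = F XOR T = T
NOT ((NOT p) XOR n) = F
NOT a = F
NOT p = F
(NOT a) -> (NOT p) = F -> F = T
(NOT ((NOT p) XOR n)) <-> ((NOT a) -> (NOT p)) = F <-> T = F
(NOT a) AND ((NOT ((NOT p) XOR n)) <-> ((NOT a) -> (NOT p))) = F AND F = F
NOT ((NOT a) AND ((NOT ((NOT p) XOR n)) <-> ((NOT a) -> (NOT p)))) = T

T


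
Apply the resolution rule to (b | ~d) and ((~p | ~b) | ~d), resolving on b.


The clauses contain complementary literals b and ~b.
Resolution eliminates this pair and disjoins the remaining literals (merging duplicates).

(~d | ~p)


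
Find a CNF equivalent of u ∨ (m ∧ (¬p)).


Step 1: Distribute ∨ over ∧: u ∨ (m ∧ (¬p)) = (u ∨ m) ∧ (u ∨ (¬p)).

(u ∨ m) ∧ (u ∨ (¬p))


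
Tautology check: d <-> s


Build the truth table over {d, s}:
d | s | φ
---------
F | F | T
T | F | F
F | T | F
T | T | T
Counterexample at row 2: with d=T, s=F, the formula is F.

No, it is not a tautology.


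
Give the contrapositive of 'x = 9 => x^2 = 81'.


The contrapositive of (P → Q) is (¬Q → ¬P); it is logically equivalent to the original.
Here P = 'x = 9' and Q = 'x^2 = 81'.

If not (x^2 = 81), then not (x = 9).


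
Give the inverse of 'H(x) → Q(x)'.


The inverse of (P → Q) is (¬P → ¬Q). It is equivalent to the converse, not to the original.
Here P = 'H(x)' and Q = 'Q(x)'.

If not (H(x)), then not (Q(x)).


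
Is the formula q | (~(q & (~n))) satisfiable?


Search for a satisfying assignment over {n, q}.
Try n=False, q=False: the formula evaluates to True.
A satisfying assignment exists.

Satisfiable.


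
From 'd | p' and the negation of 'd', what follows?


Disjunctive syllogism: from (P ∨ Q) and ¬P, infer Q.
One disjunct, 'd', is ruled out; the other must hold.

p


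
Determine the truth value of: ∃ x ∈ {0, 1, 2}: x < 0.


Evaluate the predicate on each element: 0:F, 1:F, 2:F.
No element satisfies the predicate.

F


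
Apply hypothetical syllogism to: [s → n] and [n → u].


Hypothetical syllogism: from (P → Q) and (Q → R), infer (P → R).
Chain the two implications through the shared middle term 'n'.

s → u


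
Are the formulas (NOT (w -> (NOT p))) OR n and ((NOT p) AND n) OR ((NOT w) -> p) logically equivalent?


Compare truth tables:
n | p | w | φ | ψ
-----------------
F | F | F | F | F
T | F | F | T | T
F | T | F | F | T
T | T | F | T | T
F | F | T | F | T
T | F | T | T | T
F | T | T | T | T
T | T | T | T | T
They differ at row 3 (n=F, p=T, w=F): φ=F but ψ=T.

No, they are not logically equivalent.


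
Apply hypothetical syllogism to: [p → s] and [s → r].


Hypothetical syllogism: from (P → Q) and (Q → R), infer (P → R).
Chain the two implications through the shared middle term 's'.

p → r


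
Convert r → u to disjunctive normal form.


Step 1: Rewrite r → u as ¬r ∨ u.

(¬r) ∨ u


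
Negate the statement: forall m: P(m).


¬(forall x: φ) = exists x: ¬φ, and ¬(exists x: φ) = forall x: ¬φ.
Apply to the universal statement.

exists m: ~(P(m))


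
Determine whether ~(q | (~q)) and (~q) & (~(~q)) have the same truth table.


Compare truth tables:
q | φ | ψ
---------
False | False | False
True | False | False
The columns φ and ψ agree on every row.

Yes, they are logically equivalent.


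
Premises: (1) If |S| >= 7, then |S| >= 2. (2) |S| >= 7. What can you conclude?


Modus ponens: from (P → Q) and P, infer Q.
P = '|S| >= 7' is asserted, and P → Q holds, so Q follows.

|S| >= 2.


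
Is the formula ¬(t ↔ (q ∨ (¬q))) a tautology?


Build the truth table over {q, t}:
q | t | φ
---------
F | F | T
T | F | T
F | T | F
T | T | F
Counterexample at row 3: with q=F, t=T, the formula is F.

No, it is not a tautology.


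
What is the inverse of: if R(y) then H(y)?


The inverse of (P → Q) is (¬P → ¬Q). It is equivalent to the converse, not to the original.
Here P = 'R(y)' and Q = 'H(y)'.

If not (R(y)), then not (H(y)).


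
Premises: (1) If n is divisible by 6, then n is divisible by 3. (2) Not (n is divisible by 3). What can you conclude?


Modus tollens: from (P → Q) and ¬Q, infer ¬P.
Q = 'n is divisible by 3' is denied; since P → Q, P must also fail.

Not (n is divisible by 6).


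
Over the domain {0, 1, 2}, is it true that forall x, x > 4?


Evaluate the predicate on each element: 0:False, 1:False, 2:False.
Counterexample x = 0 fails the predicate.

False


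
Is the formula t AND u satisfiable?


Search for a satisfying assignment over {t, u}.
Try t=T, u=T: the formula evaluates to T.
A satisfying assignment exists.

Satisfiable.


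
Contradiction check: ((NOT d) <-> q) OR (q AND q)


Truth table over {d, q}:
d | q | φ
---------
F | F | F
T | F | T
F | T | T
T | T | T
Satisfying assignment at row 2: d=T, q=F gives T.

No, it is not a contradiction.


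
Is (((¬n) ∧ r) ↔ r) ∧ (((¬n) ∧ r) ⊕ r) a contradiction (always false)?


Truth table over {n, r}:
n | r | φ
---------
F | F | F
T | F | F
F | T | F
T | T | F
Every row is false.

Yes, it is a contradiction.


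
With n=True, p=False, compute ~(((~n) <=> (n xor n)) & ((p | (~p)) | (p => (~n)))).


Substitute n=True, p=False:
~n = False
n xor n = True xor True = False
(~n) <=> (n xor n) = False <=> False = True
~p = True
p | (~p) = False | True = True
~n = False
p => (~n) = False => False = True
(p | (~p)) | (p => (~n)) = True | True = True
((~n) <=> (n xor n)) & ((p | (~p)) | (p => (~n))) = True & True = True
~(((~n) <=> (n xor n)) & ((p | (~p)) | (p => (~n)))) = False

False


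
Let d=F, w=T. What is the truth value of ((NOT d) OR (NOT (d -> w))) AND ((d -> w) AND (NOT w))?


Substitute d=F, w=T:
NOT d = T
d -> w = F -> T = T
NOT (d -> w) = F
(NOT d) OR (NOT (d -> w)) = T OR F = T
d -> w = F -> T = T
NOT w = F
(d -> w) AND (NOT w) = T AND F = F
((NOT d) OR (NOT (d -> w))) AND ((d -> w) AND (NOT w)) = T AND F = F

F


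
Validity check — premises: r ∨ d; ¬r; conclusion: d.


This matches the form of disjunctive syllogism: the conclusion follows in every model of the premises.

Valid.


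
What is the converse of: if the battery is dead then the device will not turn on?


The converse of (P → Q) is (Q → P). It is not in general equivalent to the original.
Here P = 'the battery is dead' and Q = 'the device will not turn on'.

If the device will not turn on, then the battery is dead.


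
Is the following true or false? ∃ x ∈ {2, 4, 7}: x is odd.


Evaluate the predicate on each element: 2:F, 4:F, 7:T.
Witness x = 7 satisfies the predicate.

T


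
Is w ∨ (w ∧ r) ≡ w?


Compare truth tables:
r | w | φ | ψ
-------------
F | F | F | F
T | F | F | F
F | T | T | T
T | T | T | T
The columns φ and ψ agree on every row.

Yes, they are logically equivalent.


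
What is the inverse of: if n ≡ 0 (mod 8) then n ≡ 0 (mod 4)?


The inverse of (P → Q) is (¬P → ¬Q). It is equivalent to the converse, not to the original.
Here P = 'n ≡ 0 (mod 8)' and Q = 'n ≡ 0 (mod 4)'.

If not (n ≡ 0 (mod 8)), then not (n ≡ 0 (mod 4)).


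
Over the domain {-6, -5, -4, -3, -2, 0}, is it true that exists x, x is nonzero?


Evaluate the predicate on each element: -6:True, -5:True, -4:True, -3:True, -2:True, 0:False.
Witness x = -6 satisfies the predicate.

True


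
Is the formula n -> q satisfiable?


Search for a satisfying assignment over {n, q}.
Try n=F, q=F: the formula evaluates to T.
A satisfying assignment exists.

Satisfiable.


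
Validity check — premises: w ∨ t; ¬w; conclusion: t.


This matches the form of disjunctive syllogism: the conclusion follows in every model of the premises.

Valid.


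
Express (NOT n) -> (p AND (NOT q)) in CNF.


Step 1: Rewrite (¬n) → (p ∧ (¬q)) as ¬(¬n) ∨ (p ∧ (¬q)).
Step 2: Distribute ∨ over ∧.
Step 3: Eliminate any double negations (¬¬X = X).

(n OR p) AND (n OR (NOT q))


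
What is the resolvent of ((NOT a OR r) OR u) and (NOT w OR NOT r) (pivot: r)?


The clauses contain complementary literals r and NOTr.
Resolution eliminates this pair and disjoins the remaining literals (merging duplicates).

((u OR NOT a) OR NOT w)


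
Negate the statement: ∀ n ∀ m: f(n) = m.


Negation flips each quantifier (∀↔∃) and negates the inner predicate.
¬(∀ n ∀ m: φ) = ∃ n ∃ m: ¬φ.

∃ n ∃ m: ¬(f(n) = m)


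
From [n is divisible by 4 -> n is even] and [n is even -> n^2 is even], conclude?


Hypothetical syllogism: from (P → Q) and (Q → R), infer (P → R).
Chain the two implications through the shared middle term 'n is even'.

n is divisible by 4 -> n^2 is even


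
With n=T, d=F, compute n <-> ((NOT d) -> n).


Substitute n=T, d=F:
NOT d = T
(NOT d) -> n = T -> T = T
n <-> ((NOT d) -> n) = T <-> T = T

T


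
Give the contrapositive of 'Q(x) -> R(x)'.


The contrapositive of (P → Q) is (¬Q → ¬P); it is logically equivalent to the original.
Here P = 'Q(x)' and Q = 'R(x)'.

If not (R(x)), then not (Q(x)).


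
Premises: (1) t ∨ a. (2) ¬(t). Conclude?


Disjunctive syllogism: from (P ∨ Q) and ¬P, infer Q.
One disjunct, 't', is ruled out; the other must hold.

a


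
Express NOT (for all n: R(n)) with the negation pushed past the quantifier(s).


¬(for all x: φ) = there exists x: ¬φ, and ¬(there exists x: φ) = for all x: ¬φ.
Apply to the universal statement.

there exists n: NOT(R(n))


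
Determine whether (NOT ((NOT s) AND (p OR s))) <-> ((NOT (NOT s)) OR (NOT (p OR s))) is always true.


Build the truth table over {p, s}:
p | s | φ
---------
F | F | T
T | F | T
F | T | T
T | T | T
Every row evaluates to true.

Yes, it is a tautology.


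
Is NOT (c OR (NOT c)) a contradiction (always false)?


Truth table over {c}:
c | φ
-----
F | F
T | F
Every row is false.

Yes, it is a contradiction.


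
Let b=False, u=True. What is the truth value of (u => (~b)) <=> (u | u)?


Substitute b=False, u=True:
~b = True
u => (~b) = True => True = True
u | u = True | True = True
(u => (~b)) <=> (u | u) = True <=> True = True

True
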